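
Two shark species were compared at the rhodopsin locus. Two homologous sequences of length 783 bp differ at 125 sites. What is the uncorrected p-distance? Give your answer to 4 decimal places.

0.1596

p = 125/783 = 0.159642… ≈ 0.1596 (to 4 d.p.).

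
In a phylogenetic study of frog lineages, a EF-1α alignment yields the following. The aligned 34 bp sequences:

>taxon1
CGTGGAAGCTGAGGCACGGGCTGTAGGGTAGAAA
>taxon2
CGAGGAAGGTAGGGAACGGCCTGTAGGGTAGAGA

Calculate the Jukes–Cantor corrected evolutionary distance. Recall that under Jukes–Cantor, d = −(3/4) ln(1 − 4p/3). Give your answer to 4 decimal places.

0.2407

The sequences differ at 7 of 34 sites (3, 9, 11, 12, 15, 20, 33), so p = 7/34 ≈ 0.205882.
d = −(3/4) ln(1 − 4p/3) = −0.75 ln(1 − 0.274509) = −0.75 ln(0.725491)
  = −0.75 × (-0.320907) = 0.240680 substitutions/site.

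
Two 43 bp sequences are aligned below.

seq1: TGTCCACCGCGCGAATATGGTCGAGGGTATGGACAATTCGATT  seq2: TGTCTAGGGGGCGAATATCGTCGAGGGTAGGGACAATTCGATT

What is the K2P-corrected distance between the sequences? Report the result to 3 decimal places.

Of 43 sites, 1 differences are transitions and 5 are transversions, so P = 1/43 ≈ 0.023256 and Q = 5/43 ≈ 0.116279.
Under the Kimura two-parameter model, d = −½ ln(1 − 2P − Q) − ¼ ln(1 − 2Q).
1 − 2P − Q = 0.837209, giving −½ ln(0.837209) = 0.088841.
1 − 2Q = 0.767442, giving −¼ ln(0.767442) = 0.066173.
d = 0.088841 + 0.066173 = 0.155014.

0.155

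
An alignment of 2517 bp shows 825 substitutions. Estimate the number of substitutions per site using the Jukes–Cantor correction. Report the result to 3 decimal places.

p = 825/2517 ≈ 0.327771.
d = −(3/4) ln(1 − 4p/3) = −0.75 ln(1 − 0.437028) = −0.75 ln(0.562972)
  = −0.75 × (-0.574525) = 0.430894 substitutions/site.

0.431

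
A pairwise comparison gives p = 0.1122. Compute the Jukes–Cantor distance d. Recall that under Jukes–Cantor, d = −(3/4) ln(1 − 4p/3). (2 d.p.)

0.12

d = −(3/4) ln(1 − 4p/3) = −0.75 ln(1 − 0.1496) = −0.75 ln(0.8504)
  = −0.75 × (-0.162048) = 0.121536 substitutions/site.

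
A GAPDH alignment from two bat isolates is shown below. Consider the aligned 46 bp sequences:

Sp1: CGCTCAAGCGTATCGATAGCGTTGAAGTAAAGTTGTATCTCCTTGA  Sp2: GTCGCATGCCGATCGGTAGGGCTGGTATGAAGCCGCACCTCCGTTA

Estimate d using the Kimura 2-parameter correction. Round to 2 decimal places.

0.61

Of 46 sites, 9 differences are transitions and 10 are transversions, so P = 9/46 ≈ 0.195652 and Q = 10/46 ≈ 0.217391.
Under the Kimura two-parameter model, d = −½ ln(1 − 2P − Q) − ¼ ln(1 − 2Q).
1 − 2P − Q = 0.391305, giving −½ ln(0.391305) = 0.469134.
1 − 2Q = 0.565218, giving −¼ ln(0.565218) = 0.142636.
d = 0.469134 + 0.142636 = 0.611770.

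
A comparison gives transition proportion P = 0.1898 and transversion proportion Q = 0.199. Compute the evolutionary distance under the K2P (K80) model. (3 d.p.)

Under the Kimura two-parameter model, d = −½ ln(1 − 2P − Q) − ¼ ln(1 − 2Q).
1 − 2P − Q = 0.4214, giving −½ ln(0.4214) = 0.432086.
1 − 2Q = 0.602, giving −¼ ln(0.602) = 0.126874.
d = 0.432086 + 0.126874 = 0.558960.

0.559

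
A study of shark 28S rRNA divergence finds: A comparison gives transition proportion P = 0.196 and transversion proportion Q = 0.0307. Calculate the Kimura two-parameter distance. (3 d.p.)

Under the Kimura two-parameter model, d = −½ ln(1 − 2P − Q) − ¼ ln(1 − 2Q).
1 − 2P − Q = 0.5773, giving −½ ln(0.5773) = 0.274697.
1 − 2Q = 0.9386, giving −¼ ln(0.9386) = 0.015841.
d = 0.274697 + 0.015841 = 0.290538.

0.291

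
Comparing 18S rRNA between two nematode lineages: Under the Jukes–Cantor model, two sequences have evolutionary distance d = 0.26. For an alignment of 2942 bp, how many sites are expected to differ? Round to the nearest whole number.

646

Invert JC69: p = (3/4)(1 − e^(−4d/3)) = 0.75 × (1 − e^(-0.346667)) = 0.75 × (1 − 0.707041) = 0.219719.
Expected differing sites = pL ≈ 0.219719 × 2942 = 646.413298 ≈ 646.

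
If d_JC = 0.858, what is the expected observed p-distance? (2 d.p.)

p = (3/4)(1 − e^(−4d/3)) = 0.75 × (1 − e^(-1.144)) = 0.75 × (1 − 0.318542) = 0.511094.

0.51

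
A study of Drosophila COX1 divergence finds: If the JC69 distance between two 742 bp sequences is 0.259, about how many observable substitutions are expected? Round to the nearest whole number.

Invert JC69: p = (3/4)(1 − e^(−4d/3)) = 0.75 × (1 − e^(-0.345333)) = 0.75 × (1 − 0.707985) = 0.219011.
Expected differing sites = pL ≈ 0.219011 × 742 = 162.506162 ≈ 163.

163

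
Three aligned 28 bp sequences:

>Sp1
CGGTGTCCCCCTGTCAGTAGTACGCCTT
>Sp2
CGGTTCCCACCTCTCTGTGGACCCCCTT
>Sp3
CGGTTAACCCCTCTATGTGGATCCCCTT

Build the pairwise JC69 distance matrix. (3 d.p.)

Sp1–Sp2: 9/28 sites differ → p ≈ 0.321429, d = −0.75 ln(1 − 0.428572) = 0.419713 ≈ 0.420.
Sp1–Sp3: 10/28 sites differ → p ≈ 0.357143, d = −0.75 ln(1 − 0.476191) = 0.484971 ≈ 0.485.
Sp2–Sp3: 5/28 sites differ → p ≈ 0.178571, d = −0.75 ln(1 − 0.238095) = 0.203950 ≈ 0.204.

d(Sp1,Sp2) = 0.420, d(Sp1,Sp3) = 0.485, d(Sp2,Sp3) = 0.204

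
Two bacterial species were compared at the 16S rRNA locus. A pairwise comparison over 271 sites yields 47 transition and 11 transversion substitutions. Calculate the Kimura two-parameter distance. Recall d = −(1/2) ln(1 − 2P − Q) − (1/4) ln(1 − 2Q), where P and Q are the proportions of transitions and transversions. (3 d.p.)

P = 47/271 ≈ 0.173432 and Q = 11/271 ≈ 0.04059.
Under the Kimura two-parameter model, d = −½ ln(1 − 2P − Q) − ¼ ln(1 − 2Q).
1 − 2P − Q = 0.612546, giving −½ ln(0.612546) = 0.245066.
1 − 2Q = 0.91882, giving −¼ ln(0.91882) = 0.021166.
d = 0.245066 + 0.021166 = 0.266232.

0.266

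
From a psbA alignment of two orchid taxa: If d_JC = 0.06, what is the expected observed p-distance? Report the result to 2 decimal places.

0.06

p = (3/4)(1 − e^(−4d/3)) = 0.75 × (1 − e^(-0.08)) = 0.75 × (1 − 0.923116) = 0.057663.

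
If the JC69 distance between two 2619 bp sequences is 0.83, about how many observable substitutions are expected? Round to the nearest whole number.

1315

Invert JC69: p = (3/4)(1 − e^(−4d/3)) = 0.75 × (1 − e^(-1.106667)) = 0.75 × (1 − 0.330659) = 0.502006.
Expected differing sites = pL ≈ 0.502006 × 2619 = 1314.753714 ≈ 1315.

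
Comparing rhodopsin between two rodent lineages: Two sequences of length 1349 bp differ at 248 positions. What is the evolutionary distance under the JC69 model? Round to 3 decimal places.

p = 248/1349 ≈ 0.18384.
d = −(3/4) ln(1 − 4p/3) = −0.75 ln(1 − 0.24512) = −0.75 ln(0.75488)
  = −0.75 × (-0.281196) = 0.210897 substitutions/site.

0.211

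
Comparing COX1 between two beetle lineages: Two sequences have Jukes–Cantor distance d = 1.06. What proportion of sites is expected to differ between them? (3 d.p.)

p = (3/4)(1 − e^(−4d/3)) = 0.75 × (1 − e^(-1.413333)) = 0.75 × (1 − 0.243331) = 0.567502.

0.568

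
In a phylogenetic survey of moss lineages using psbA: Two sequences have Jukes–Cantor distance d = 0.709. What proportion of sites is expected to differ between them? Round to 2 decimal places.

p = (3/4)(1 − e^(−4d/3)) = 0.75 × (1 − e^(-0.945333)) = 0.75 × (1 − 0.388550) = 0.458588.

0.46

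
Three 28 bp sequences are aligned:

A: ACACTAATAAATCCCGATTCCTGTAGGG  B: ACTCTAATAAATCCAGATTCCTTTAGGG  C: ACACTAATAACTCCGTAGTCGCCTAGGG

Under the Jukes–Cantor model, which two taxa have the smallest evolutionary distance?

A and B

A–B: 3/28 differ, p = 0.107, d = 0.116.
A–C: 7/28 differ, p = 0.250, d = 0.304.
B–C: 8/28 differ, p = 0.286, d = 0.360.
The smallest distance is between A and B.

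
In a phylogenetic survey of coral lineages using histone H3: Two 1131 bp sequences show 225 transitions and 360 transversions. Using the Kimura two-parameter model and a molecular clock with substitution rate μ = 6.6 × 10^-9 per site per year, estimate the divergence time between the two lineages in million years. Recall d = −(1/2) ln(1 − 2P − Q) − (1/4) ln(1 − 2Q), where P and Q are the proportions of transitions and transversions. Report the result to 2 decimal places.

P = 225/1131 ≈ 0.198939 and Q = 360/1131 ≈ 0.318302.
Under the Kimura two-parameter model, d = −½ ln(1 − 2P − Q) − ¼ ln(1 − 2Q).
1 − 2P − Q = 0.28382, giving −½ ln(0.28382) = 0.629708.
1 − 2Q = 0.363396, giving −¼ ln(0.363396) = 0.253066.
d = 0.629708 + 0.253066 = 0.882774.
Under a molecular clock d = 2μt, so t = d/(2μ) = 0.882774 / (2 × 6.6 × 10^-9) = 66.88 million years.

66.88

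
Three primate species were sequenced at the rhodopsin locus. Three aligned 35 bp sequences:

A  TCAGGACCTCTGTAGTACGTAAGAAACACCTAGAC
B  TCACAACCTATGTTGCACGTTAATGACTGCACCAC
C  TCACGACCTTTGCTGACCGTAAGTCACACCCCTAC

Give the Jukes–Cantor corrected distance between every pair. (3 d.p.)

A–B: 14/35 sites differ → p = 0.4, d = −0.75 ln(1 − 0.533333) = 0.571605 ≈ 0.572.
A–C: 11/35 sites differ → p ≈ 0.314286, d = −0.75 ln(1 − 0.419048) = 0.407315 ≈ 0.407.
B–C: 12/35 sites differ → p ≈ 0.342857, d = −0.75 ln(1 − 0.457143) = 0.458182 ≈ 0.458.

d(A,B) = 0.572, d(A,C) = 0.407, d(B,C) = 0.458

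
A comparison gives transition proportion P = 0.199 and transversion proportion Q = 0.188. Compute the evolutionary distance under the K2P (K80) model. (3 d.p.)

Under the Kimura two-parameter model, d = −½ ln(1 − 2P − Q) − ¼ ln(1 − 2Q).
1 − 2P − Q = 0.414, giving −½ ln(0.414) = 0.440945.
1 − 2Q = 0.624, giving −¼ ln(0.624) = 0.117901.
d = 0.440945 + 0.117901 = 0.558846.

0.559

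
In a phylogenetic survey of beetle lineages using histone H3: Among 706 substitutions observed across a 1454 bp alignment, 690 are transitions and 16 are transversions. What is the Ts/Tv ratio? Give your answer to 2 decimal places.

R = 690/16 = 43.125 ≈ 43.13 (to 2 d.p.).

43.13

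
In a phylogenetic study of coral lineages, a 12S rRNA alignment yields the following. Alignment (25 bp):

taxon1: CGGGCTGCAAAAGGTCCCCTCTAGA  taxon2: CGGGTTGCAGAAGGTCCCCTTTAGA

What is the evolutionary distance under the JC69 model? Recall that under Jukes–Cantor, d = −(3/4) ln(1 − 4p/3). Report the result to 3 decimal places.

0.131

The sequences differ at 3 of 25 sites (5, 10, 21), so p = 3/25 = 0.12.
d = −(3/4) ln(1 − 4p/3) = −0.75 ln(1 − 0.16) = −0.75 ln(0.84)
  = −0.75 × (-0.174353) = 0.130765 substitutions/site.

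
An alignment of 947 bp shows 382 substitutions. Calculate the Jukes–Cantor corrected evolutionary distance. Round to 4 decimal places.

0.5789

p = 382/947 ≈ 0.403379.
d = −(3/4) ln(1 − 4p/3) = −0.75 ln(1 − 0.537839) = −0.75 ln(0.462161)
  = −0.75 × (-0.771842) = 0.578882 substitutions/site.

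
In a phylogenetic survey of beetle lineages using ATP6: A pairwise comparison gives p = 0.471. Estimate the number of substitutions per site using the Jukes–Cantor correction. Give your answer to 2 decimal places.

0.74

d = −(3/4) ln(1 − 4p/3) = −0.75 ln(1 − 0.628) = −0.75 ln(0.372)
  = −0.75 × (-0.988861) = 0.741646 substitutions/site.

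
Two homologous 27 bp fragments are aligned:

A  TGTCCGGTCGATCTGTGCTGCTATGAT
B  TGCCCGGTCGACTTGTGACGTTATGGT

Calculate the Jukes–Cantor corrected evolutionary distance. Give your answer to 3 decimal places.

The sequences differ at 7 of 27 sites (3, 12, 13, 18, 19, 21, 26), so p = 7/27 ≈ 0.259259.
d = −(3/4) ln(1 − 4p/3) = −0.75 ln(1 − 0.345679) = −0.75 ln(0.654321)
  = −0.75 × (-0.424157) = 0.318118 substitutions/site.

0.318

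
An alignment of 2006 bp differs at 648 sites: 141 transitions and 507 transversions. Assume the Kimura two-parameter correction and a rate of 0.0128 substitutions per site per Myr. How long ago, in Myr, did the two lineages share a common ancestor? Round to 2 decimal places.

P = 141/2006 ≈ 0.070289 and Q = 507/2006 ≈ 0.252742.
Under the Kimura two-parameter model, d = −½ ln(1 − 2P − Q) − ¼ ln(1 − 2Q).
1 − 2P − Q = 0.60668, giving −½ ln(0.60668) = 0.249877.
1 − 2Q = 0.494516, giving −¼ ln(0.494516) = 0.176044.
d = 0.249877 + 0.176044 = 0.425921.
Under a molecular clock d = 2μt, so t = d/(2μ) = 0.425921 / (2 × 0.0128) = 16.64 Myr.

16.64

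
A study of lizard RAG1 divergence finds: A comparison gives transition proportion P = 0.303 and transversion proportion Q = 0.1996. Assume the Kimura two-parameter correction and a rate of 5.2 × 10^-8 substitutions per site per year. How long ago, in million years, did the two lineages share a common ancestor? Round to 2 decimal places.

9.10

Under the Kimura two-parameter model, d = −½ ln(1 − 2P − Q) − ¼ ln(1 − 2Q).
1 − 2P − Q = 0.1944, giving −½ ln(0.1944) = 0.818919.
1 − 2Q = 0.6008, giving −¼ ln(0.6008) = 0.127373.
d = 0.818919 + 0.127373 = 0.946292.
Under a molecular clock d = 2μt, so t = d/(2μ) = 0.946292 / (2 × 5.2 × 10^-8) = 9.10 million years.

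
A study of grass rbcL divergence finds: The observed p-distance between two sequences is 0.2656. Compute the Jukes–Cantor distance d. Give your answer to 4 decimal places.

d = −(3/4) ln(1 − 4p/3) = −0.75 ln(1 − 0.354133) = −0.75 ln(0.645867)
  = −0.75 × (-0.437162) = 0.327872 substitutions/site.

0.3279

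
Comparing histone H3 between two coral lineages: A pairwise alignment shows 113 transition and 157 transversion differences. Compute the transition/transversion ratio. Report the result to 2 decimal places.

R = 113/157 = 0.719745… ≈ 0.72 (to 2 d.p.).

0.72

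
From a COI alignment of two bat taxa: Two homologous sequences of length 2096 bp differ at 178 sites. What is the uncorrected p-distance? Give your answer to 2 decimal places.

0.08

p = 178/2096 = 0.084923… ≈ 0.08 (to 2 d.p.).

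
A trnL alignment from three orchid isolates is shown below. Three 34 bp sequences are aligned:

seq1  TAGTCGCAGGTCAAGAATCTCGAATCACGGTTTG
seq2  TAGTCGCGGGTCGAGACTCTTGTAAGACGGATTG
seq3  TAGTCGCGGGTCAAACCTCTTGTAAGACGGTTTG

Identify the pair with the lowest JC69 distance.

seq2 and seq3

seq1–seq2: 8/34 differ, p = 0.235, d = 0.282.
seq1–seq3: 8/34 differ, p = 0.235, d = 0.282.
seq2–seq3: 4/34 differ, p = 0.118, d = 0.128.
The smallest distance is between seq2 and seq3.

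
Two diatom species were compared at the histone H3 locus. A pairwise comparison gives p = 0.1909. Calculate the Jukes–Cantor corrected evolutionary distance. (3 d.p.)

d = −(3/4) ln(1 − 4p/3) = −0.75 ln(1 − 0.254533) = −0.75 ln(0.745467)
  = −0.75 × (-0.293744) = 0.220308 substitutions/site.

0.220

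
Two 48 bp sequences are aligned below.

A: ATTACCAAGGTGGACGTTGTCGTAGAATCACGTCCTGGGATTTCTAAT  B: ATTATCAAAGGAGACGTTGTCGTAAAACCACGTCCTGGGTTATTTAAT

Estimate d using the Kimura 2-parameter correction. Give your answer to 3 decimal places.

0.221

Of 48 sites, 6 differences are transitions and 3 are transversions, so P = 6/48 = 0.125 and Q = 3/48 = 0.0625.
Under the Kimura two-parameter model, d = −½ ln(1 − 2P − Q) − ¼ ln(1 − 2Q).
1 − 2P − Q = 0.6875, giving −½ ln(0.6875) = 0.187347.
1 − 2Q = 0.875, giving −¼ ln(0.875) = 0.033383.
d = 0.187347 + 0.033383 = 0.220730.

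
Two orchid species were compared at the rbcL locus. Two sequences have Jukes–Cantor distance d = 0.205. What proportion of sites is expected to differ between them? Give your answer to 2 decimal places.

p = (3/4)(1 − e^(−4d/3)) = 0.75 × (1 − e^(-0.273333)) = 0.75 × (1 − 0.760839) = 0.179371.

0.18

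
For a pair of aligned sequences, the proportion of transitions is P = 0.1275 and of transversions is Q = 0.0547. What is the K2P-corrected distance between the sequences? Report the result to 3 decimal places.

Under the Kimura two-parameter model, d = −½ ln(1 − 2P − Q) − ¼ ln(1 − 2Q).
1 − 2P − Q = 0.6903, giving −½ ln(0.6903) = 0.185314.
1 − 2Q = 0.8906, giving −¼ ln(0.8906) = 0.028965.
d = 0.185314 + 0.028965 = 0.214279.

0.214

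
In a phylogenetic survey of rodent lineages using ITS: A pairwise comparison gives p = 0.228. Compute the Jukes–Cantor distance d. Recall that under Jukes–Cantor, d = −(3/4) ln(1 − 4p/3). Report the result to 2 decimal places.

d = −(3/4) ln(1 − 4p/3) = −0.75 ln(1 − 0.304) = −0.75 ln(0.696)
  = −0.75 × (-0.362406) = 0.271805 substitutions/site.

0.27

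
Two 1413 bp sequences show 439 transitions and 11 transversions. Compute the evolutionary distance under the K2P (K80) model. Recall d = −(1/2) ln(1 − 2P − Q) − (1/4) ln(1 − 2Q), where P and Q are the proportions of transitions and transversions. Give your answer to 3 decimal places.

0.500

P = 439/1413 ≈ 0.310686 and Q = 11/1413 ≈ 0.007785.
Under the Kimura two-parameter model, d = −½ ln(1 − 2P − Q) − ¼ ln(1 − 2Q).
1 − 2P − Q = 0.370843, giving −½ ln(0.370843) = 0.495988.
1 − 2Q = 0.98443, giving −¼ ln(0.98443) = 0.003923.
d = 0.495988 + 0.003923 = 0.499911.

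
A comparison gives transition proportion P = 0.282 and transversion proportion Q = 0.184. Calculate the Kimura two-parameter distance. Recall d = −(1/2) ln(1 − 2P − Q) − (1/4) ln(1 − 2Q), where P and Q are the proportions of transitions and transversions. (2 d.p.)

Under the Kimura two-parameter model, d = −½ ln(1 − 2P − Q) − ¼ ln(1 − 2Q).
1 − 2P − Q = 0.252, giving −½ ln(0.252) = 0.689163.
1 − 2Q = 0.632, giving −¼ ln(0.632) = 0.114716.
d = 0.689163 + 0.114716 = 0.803879.

0.80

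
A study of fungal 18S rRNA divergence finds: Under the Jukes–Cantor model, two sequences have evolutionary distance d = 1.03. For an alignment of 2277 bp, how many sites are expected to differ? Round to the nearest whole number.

1275

Invert JC69: p = (3/4)(1 − e^(−4d/3)) = 0.75 × (1 − e^(-1.373333)) = 0.75 × (1 − 0.253261) = 0.560054.
Expected differing sites = pL ≈ 0.560054 × 2277 = 1275.242958 ≈ 1275.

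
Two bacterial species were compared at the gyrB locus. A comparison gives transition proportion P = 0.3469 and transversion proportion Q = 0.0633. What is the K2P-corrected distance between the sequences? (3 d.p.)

0.741

Under the Kimura two-parameter model, d = −½ ln(1 − 2P − Q) − ¼ ln(1 − 2Q).
1 − 2P − Q = 0.2429, giving −½ ln(0.2429) = 0.707553.
1 − 2Q = 0.8734, giving −¼ ln(0.8734) = 0.033840.
d = 0.707553 + 0.033840 = 0.741393.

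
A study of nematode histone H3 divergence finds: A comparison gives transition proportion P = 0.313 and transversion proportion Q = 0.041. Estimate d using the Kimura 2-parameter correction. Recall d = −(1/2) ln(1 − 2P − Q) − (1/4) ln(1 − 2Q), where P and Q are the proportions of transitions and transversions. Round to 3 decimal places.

Under the Kimura two-parameter model, d = −½ ln(1 − 2P − Q) − ¼ ln(1 − 2Q).
1 − 2P − Q = 0.333, giving −½ ln(0.333) = 0.549806.
1 − 2Q = 0.918, giving −¼ ln(0.918) = 0.021389.
d = 0.549806 + 0.021389 = 0.571195.

0.571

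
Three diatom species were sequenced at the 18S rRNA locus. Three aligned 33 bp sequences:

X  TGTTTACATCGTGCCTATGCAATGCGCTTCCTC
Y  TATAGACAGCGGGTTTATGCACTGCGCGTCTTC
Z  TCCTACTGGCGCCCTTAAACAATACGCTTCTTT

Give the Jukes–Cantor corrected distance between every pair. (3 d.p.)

X–Y: 10/33 sites differ → p ≈ 0.30303, d = −0.75 ln(1 − 0.40404) = 0.388186 ≈ 0.388.
X–Z: 15/33 sites differ → p ≈ 0.454545, d = −0.75 ln(1 − 0.60606) = 0.698667 ≈ 0.699.
Y–Z: 16/33 sites differ → p ≈ 0.484848, d = −0.75 ln(1 − 0.646464) = 0.779827 ≈ 0.780.

d(X,Y) = 0.388, d(X,Z) = 0.699, d(Y,Z) = 0.780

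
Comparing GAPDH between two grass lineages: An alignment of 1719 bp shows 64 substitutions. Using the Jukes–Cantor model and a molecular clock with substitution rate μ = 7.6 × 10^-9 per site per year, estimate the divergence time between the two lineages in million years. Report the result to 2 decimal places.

2.51

p = 64/1719 ≈ 0.037231.
d = −(3/4) ln(1 − 4p/3) = −0.75 ln(1 − 0.049641) = −0.75 ln(0.950359)
  = −0.75 × (-0.050915) = 0.038186 substitutions/site.
Under a molecular clock d = 2μt, so t = d/(2μ) = 0.038186 / (2 × 7.6 × 10^-9) = 2.51 million years.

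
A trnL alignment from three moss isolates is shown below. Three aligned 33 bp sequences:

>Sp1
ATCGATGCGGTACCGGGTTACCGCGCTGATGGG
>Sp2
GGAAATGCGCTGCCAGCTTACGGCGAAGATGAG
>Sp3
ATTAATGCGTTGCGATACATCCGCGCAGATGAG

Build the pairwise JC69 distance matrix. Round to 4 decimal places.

Sp1–Sp2: 12/33 sites differ → p ≈ 0.363636, d = −0.75 ln(1 − 0.484848) = 0.497470 ≈ 0.4975.
Sp1–Sp3: 13/33 sites differ → p ≈ 0.393939, d = −0.75 ln(1 − 0.525252) = 0.558728 ≈ 0.5587.
Sp2–Sp3: 12/33 sites differ → p ≈ 0.363636, d = −0.75 ln(1 − 0.484848) = 0.497470 ≈ 0.4975.

d(Sp1,Sp2) = 0.4975, d(Sp1,Sp3) = 0.5587, d(Sp2,Sp3) = 0.4975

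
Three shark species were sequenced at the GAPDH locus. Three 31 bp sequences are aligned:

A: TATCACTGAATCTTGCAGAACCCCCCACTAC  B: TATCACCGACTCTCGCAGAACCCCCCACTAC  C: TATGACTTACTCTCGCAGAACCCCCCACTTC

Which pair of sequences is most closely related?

A and B

A–B: 3/31 differ, p = 0.097, d = 0.104.
A–C: 5/31 differ, p = 0.161, d = 0.182.
B–C: 4/31 differ, p = 0.129, d = 0.142.
The smallest distance is between A and B.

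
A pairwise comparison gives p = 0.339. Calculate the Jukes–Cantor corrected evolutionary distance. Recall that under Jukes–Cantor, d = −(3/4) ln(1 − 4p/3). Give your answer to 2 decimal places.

0.45

d = −(3/4) ln(1 − 4p/3) = −0.75 ln(1 − 0.452) = −0.75 ln(0.548)
  = −0.75 × (-0.601480) = 0.451110 substitutions/site.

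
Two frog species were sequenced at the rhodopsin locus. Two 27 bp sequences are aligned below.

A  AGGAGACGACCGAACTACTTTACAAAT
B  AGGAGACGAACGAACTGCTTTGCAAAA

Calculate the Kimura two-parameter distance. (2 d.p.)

0.17

Of 27 sites, 2 differences are transitions and 2 are transversions, so P = 2/27 ≈ 0.074074 and Q = 2/27 ≈ 0.074074.
Under the Kimura two-parameter model, d = −½ ln(1 − 2P − Q) − ¼ ln(1 − 2Q).
1 − 2P − Q = 0.777778, giving −½ ln(0.777778) = 0.125657.
1 − 2Q = 0.851852, giving −¼ ln(0.851852) = 0.040086.
d = 0.125657 + 0.040086 = 0.165743.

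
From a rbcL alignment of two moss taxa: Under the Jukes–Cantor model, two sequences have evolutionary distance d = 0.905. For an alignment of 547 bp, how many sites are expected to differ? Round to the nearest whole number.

Invert JC69: p = (3/4)(1 − e^(−4d/3)) = 0.75 × (1 − e^(-1.206667)) = 0.75 × (1 − 0.299193) = 0.525605.
Expected differing sites = pL ≈ 0.525605 × 547 = 287.505935 ≈ 288.

288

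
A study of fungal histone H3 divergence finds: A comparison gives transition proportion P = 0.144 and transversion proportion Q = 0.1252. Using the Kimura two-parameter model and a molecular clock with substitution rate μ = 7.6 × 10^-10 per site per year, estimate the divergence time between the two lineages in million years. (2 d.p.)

222.76

Under the Kimura two-parameter model, d = −½ ln(1 − 2P − Q) − ¼ ln(1 − 2Q).
1 − 2P − Q = 0.5868, giving −½ ln(0.5868) = 0.266536.
1 − 2Q = 0.7496, giving −¼ ln(0.7496) = 0.072054.
d = 0.266536 + 0.072054 = 0.338590.
Under a molecular clock d = 2μt, so t = d/(2μ) = 0.338590 / (2 × 7.6 × 10^-10) = 222.76 million years.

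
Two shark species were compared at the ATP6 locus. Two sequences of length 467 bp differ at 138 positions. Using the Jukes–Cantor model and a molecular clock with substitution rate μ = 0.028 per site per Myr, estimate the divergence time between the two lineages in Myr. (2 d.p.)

6.71

p = 138/467 ≈ 0.295503.
d = −(3/4) ln(1 − 4p/3) = −0.75 ln(1 − 0.394004) = −0.75 ln(0.605996)
  = −0.75 × (-0.500882) = 0.375662 substitutions/site.
Under a molecular clock d = 2μt, so t = d/(2μ) = 0.375662 / (2 × 0.028) = 6.71 Myr.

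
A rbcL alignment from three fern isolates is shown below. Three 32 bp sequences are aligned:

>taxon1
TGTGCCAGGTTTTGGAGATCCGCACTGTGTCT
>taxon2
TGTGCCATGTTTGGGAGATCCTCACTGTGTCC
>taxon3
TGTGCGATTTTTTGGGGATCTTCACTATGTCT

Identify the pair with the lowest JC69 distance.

taxon1 and taxon2

taxon1–taxon2: 4/32 differ, p = 0.125, d = 0.137.
taxon1–taxon3: 7/32 differ, p = 0.219, d = 0.259.
taxon2–taxon3: 7/32 differ, p = 0.219, d = 0.259.
The smallest distance is between taxon1 and taxon2.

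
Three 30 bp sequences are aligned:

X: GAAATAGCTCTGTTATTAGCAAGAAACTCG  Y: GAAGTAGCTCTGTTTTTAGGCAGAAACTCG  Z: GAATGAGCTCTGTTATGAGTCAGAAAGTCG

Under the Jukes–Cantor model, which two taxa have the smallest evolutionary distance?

X and Y

X–Y: 4/30 differ, p = 0.133, d = 0.147.
X–Z: 6/30 differ, p = 0.200, d = 0.233.
Y–Z: 6/30 differ, p = 0.200, d = 0.233.
The smallest distance is between X and Y.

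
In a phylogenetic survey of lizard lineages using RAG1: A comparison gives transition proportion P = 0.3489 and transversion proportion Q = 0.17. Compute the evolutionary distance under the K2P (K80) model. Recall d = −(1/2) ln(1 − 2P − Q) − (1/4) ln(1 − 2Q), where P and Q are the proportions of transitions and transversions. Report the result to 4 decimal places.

Under the Kimura two-parameter model, d = −½ ln(1 − 2P − Q) − ¼ ln(1 − 2Q).
1 − 2P − Q = 0.1322, giving −½ ln(0.1322) = 1.011720.
1 − 2Q = 0.66, giving −¼ ln(0.66) = 0.103879.
d = 1.011720 + 0.103879 = 1.115599.

1.1156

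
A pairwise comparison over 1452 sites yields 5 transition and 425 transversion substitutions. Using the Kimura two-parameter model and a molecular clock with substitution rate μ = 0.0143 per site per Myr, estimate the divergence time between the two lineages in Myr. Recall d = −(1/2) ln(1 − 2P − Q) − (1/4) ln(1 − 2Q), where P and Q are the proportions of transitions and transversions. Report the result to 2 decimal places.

P = 5/1452 ≈ 0.003444 and Q = 425/1452 ≈ 0.2927.
Under the Kimura two-parameter model, d = −½ ln(1 − 2P − Q) − ¼ ln(1 − 2Q).
1 − 2P − Q = 0.700412, giving −½ ln(0.700412) = 0.178043.
1 − 2Q = 0.4146, giving −¼ ln(0.4146) = 0.220110.
d = 0.178043 + 0.220110 = 0.398153.
Under a molecular clock d = 2μt, so t = d/(2μ) = 0.398153 / (2 × 0.0143) = 13.92 Myr.

13.92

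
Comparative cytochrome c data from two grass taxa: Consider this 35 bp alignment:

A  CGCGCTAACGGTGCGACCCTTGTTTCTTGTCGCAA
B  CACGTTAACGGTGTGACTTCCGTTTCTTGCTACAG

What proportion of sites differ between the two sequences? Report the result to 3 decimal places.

The sequences differ at 11 of 35 positions.
p = 11/35 = 0.314285… ≈ 0.314 (to 3 d.p.).

0.314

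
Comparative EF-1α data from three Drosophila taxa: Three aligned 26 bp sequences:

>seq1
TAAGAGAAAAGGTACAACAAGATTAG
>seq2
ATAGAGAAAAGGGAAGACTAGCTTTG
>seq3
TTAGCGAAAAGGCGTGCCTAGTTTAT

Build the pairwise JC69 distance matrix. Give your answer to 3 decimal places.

seq1–seq2: 8/26 sites differ → p ≈ 0.307692, d = −0.75 ln(1 − 0.410256) = 0.396050 ≈ 0.396.
seq1–seq3: 10/26 sites differ → p ≈ 0.384615, d = −0.75 ln(1 − 0.51282) = 0.539341 ≈ 0.539.
seq2–seq3: 9/26 sites differ → p ≈ 0.346154, d = −0.75 ln(1 − 0.461539) = 0.464280 ≈ 0.464.

d(seq1,seq2) = 0.396, d(seq1,seq3) = 0.539, d(seq2,seq3) = 0.464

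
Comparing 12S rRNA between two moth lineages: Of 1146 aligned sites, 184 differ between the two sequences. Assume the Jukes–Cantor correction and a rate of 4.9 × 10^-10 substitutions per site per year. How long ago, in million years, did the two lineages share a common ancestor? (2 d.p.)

p = 184/1146 ≈ 0.160558.
d = −(3/4) ln(1 − 4p/3) = −0.75 ln(1 − 0.214077) = −0.75 ln(0.785923)
  = −0.75 × (-0.240896) = 0.180672 substitutions/site.
Under a molecular clock d = 2μt, so t = d/(2μ) = 0.180672 / (2 × 4.9 × 10^-10) = 184.36 million years.

184.36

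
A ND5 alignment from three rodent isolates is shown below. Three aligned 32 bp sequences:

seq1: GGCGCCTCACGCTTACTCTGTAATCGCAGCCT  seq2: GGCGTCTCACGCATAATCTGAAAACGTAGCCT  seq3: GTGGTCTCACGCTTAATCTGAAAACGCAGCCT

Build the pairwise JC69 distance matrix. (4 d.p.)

seq1–seq2: 6/32 sites differ → p = 0.1875, d = −0.75 ln(1 − 0.25) = 0.215762 ≈ 0.2158.
seq1–seq3: 6/32 sites differ → p = 0.1875, d = −0.75 ln(1 − 0.25) = 0.215762 ≈ 0.2158.
seq2–seq3: 4/32 sites differ → p = 0.125, d = −0.75 ln(1 − 0.166667) = 0.136741 ≈ 0.1367.

d(seq1,seq2) = 0.2158, d(seq1,seq3) = 0.2158, d(seq2,seq3) = 0.1367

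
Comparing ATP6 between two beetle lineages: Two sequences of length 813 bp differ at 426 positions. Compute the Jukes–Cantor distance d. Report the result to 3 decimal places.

0.900

p = 426/813 ≈ 0.523985.
d = −(3/4) ln(1 − 4p/3) = −0.75 ln(1 − 0.698647) = −0.75 ln(0.301353)
  = −0.75 × (-1.199473) = 0.899605 substitutions/site.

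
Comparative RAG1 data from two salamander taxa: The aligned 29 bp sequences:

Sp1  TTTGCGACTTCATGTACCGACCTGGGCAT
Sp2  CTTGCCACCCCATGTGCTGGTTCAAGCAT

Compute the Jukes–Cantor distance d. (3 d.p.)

0.602

The sequences differ at 12 of 29 sites, so p = 12/29 ≈ 0.413793.
d = −(3/4) ln(1 − 4p/3) = −0.75 ln(1 − 0.551724) = −0.75 ln(0.448276)
  = −0.75 × (-0.802346) = 0.601760 substitutions/site.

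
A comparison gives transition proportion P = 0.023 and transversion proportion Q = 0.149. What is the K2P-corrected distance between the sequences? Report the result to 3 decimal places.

0.197

Under the Kimura two-parameter model, d = −½ ln(1 − 2P − Q) − ¼ ln(1 − 2Q).
1 − 2P − Q = 0.805, giving −½ ln(0.805) = 0.108457.
1 − 2Q = 0.702, giving −¼ ln(0.702) = 0.088455.
d = 0.108457 + 0.088455 = 0.196912.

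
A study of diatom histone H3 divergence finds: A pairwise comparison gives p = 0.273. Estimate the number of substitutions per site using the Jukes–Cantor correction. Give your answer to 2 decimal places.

0.34

d = −(3/4) ln(1 − 4p/3) = −0.75 ln(1 − 0.364) = −0.75 ln(0.636)
  = −0.75 × (-0.452557) = 0.339418 substitutions/site.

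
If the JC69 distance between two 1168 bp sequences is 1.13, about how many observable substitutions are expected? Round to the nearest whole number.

682

Invert JC69: p = (3/4)(1 − e^(−4d/3)) = 0.75 × (1 − e^(-1.506667)) = 0.75 × (1 − 0.221647) = 0.583765.
Expected differing sites = pL ≈ 0.583765 × 1168 = 681.83752 ≈ 682.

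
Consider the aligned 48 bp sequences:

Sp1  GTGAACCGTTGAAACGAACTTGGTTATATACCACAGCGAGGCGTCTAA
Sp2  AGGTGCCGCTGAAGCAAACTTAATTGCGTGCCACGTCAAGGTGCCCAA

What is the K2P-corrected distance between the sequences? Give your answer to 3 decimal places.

Of 48 sites, 16 differences are transitions and 3 are transversions, so P = 16/48 ≈ 0.333333 and Q = 3/48 = 0.0625.
Under the Kimura two-parameter model, d = −½ ln(1 − 2P − Q) − ¼ ln(1 − 2Q).
1 − 2P − Q = 0.270834, giving −½ ln(0.270834) = 0.653125.
1 − 2Q = 0.875, giving −¼ ln(0.875) = 0.033383.
d = 0.653125 + 0.033383 = 0.686508.

0.687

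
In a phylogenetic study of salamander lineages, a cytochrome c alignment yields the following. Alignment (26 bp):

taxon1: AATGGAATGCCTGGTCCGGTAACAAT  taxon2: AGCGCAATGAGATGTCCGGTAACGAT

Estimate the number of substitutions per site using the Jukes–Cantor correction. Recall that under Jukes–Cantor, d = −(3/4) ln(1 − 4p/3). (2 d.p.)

0.40

The sequences differ at 8 of 26 sites (2, 3, 5, 10, 11, 12, 13, 24), so p = 8/26 ≈ 0.307692.
d = −(3/4) ln(1 − 4p/3) = −0.75 ln(1 − 0.410256) = −0.75 ln(0.589744)
  = −0.75 × (-0.528067) = 0.396050 substitutions/site.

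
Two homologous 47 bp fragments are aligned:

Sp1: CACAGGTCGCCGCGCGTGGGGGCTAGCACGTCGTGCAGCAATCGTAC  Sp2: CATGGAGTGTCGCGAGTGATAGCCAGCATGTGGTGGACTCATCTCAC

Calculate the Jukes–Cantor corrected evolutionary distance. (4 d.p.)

The sequences differ at 19 of 47 sites, so p = 19/47 ≈ 0.404255.
d = −(3/4) ln(1 − 4p/3) = −0.75 ln(1 − 0.539007) = −0.75 ln(0.460993)
  = −0.75 × (-0.774372) = 0.580779 substitutions/site.

0.5808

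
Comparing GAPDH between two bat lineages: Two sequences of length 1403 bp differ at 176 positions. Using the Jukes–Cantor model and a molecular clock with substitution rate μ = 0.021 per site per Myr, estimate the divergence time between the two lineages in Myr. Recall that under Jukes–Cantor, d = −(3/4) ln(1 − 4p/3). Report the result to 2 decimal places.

3.27

p = 176/1403 ≈ 0.125445.
d = −(3/4) ln(1 − 4p/3) = −0.75 ln(1 − 0.16726) = −0.75 ln(0.83274)
  = −0.75 × (-0.183034) = 0.137276 substitutions/site.
Under a molecular clock d = 2μt, so t = d/(2μ) = 0.137276 / (2 × 0.021) = 3.27 Myr.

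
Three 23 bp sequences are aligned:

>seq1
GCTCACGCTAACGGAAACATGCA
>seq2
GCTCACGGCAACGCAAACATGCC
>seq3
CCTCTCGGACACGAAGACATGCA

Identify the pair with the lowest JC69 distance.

seq1 and seq2

seq1–seq2: 4/23 differ, p = 0.174, d = 0.198.
seq1–seq3: 7/23 differ, p = 0.304, d = 0.390.
seq2–seq3: 7/23 differ, p = 0.304, d = 0.390.
The smallest distance is between seq1 and seq2.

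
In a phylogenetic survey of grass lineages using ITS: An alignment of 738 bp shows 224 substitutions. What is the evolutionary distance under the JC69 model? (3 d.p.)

0.389

p = 224/738 ≈ 0.303523.
d = −(3/4) ln(1 − 4p/3) = −0.75 ln(1 − 0.404697) = −0.75 ln(0.595303)
  = −0.75 × (-0.518685) = 0.389014 substitutions/site.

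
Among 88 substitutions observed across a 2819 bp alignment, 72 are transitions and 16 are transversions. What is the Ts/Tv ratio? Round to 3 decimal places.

4.500

R = 72/16 = 4.500.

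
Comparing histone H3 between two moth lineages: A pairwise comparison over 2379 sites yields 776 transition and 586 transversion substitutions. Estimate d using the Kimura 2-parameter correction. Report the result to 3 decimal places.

P = 776/2379 ≈ 0.326187 and Q = 586/2379 ≈ 0.246322.
Under the Kimura two-parameter model, d = −½ ln(1 − 2P − Q) − ¼ ln(1 − 2Q).
1 − 2P − Q = 0.101304, giving −½ ln(0.101304) = 1.144815.
1 − 2Q = 0.507356, giving −¼ ln(0.507356) = 0.169636.
d = 1.144815 + 0.169636 = 1.314451.

1.314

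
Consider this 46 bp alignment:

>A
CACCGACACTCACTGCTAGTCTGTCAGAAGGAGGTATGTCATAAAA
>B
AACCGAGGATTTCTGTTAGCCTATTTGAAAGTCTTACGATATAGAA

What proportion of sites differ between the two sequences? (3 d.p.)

The sequences differ at 19 of 46 positions.
p = 19/46 = 0.413043… ≈ 0.413 (to 3 d.p.).

0.413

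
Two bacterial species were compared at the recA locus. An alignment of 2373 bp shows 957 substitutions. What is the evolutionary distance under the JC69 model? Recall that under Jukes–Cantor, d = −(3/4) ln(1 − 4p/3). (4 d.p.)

0.5787

p = 957/2373 ≈ 0.403287.
d = −(3/4) ln(1 − 4p/3) = −0.75 ln(1 − 0.537716) = −0.75 ln(0.462284)
  = −0.75 × (-0.771576) = 0.578682 substitutions/site.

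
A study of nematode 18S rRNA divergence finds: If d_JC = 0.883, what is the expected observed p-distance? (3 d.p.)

0.519

p = (3/4)(1 − e^(−4d/3)) = 0.75 × (1 − e^(-1.177333)) = 0.75 × (1 − 0.308099) = 0.518926.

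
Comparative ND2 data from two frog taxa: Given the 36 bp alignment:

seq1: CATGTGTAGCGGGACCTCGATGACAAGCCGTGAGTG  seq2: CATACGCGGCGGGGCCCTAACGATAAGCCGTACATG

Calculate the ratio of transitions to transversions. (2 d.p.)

12.00

Transitions are A↔G and C↔T; transversions are all other mismatches.
Transitions: 12. Transversions: 1.
R = 12/1 = 12.00.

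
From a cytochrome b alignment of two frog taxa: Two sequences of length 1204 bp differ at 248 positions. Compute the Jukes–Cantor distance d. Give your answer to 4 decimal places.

p = 248/1204 ≈ 0.20598.
d = −(3/4) ln(1 − 4p/3) = −0.75 ln(1 − 0.27464) = −0.75 ln(0.72536)
  = −0.75 × (-0.321087) = 0.240815 substitutions/site.

0.2408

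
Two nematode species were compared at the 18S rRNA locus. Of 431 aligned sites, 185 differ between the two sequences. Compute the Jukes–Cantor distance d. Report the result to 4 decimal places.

0.6370

p = 185/431 ≈ 0.429234.
d = −(3/4) ln(1 − 4p/3) = −0.75 ln(1 − 0.572312) = −0.75 ln(0.427688)
  = −0.75 × (-0.849361) = 0.637021 substitutions/site.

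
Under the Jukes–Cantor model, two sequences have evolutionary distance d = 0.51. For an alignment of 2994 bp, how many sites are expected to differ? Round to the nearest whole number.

1108

Invert JC69: p = (3/4)(1 − e^(−4d/3)) = 0.75 × (1 − e^(-0.68)) = 0.75 × (1 − 0.506617) = 0.370037.
Expected differing sites = pL ≈ 0.370037 × 2994 = 1107.890778 ≈ 1108.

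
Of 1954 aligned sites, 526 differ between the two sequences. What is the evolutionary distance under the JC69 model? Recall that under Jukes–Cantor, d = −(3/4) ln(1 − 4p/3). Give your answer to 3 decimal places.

p = 526/1954 ≈ 0.269191.
d = −(3/4) ln(1 − 4p/3) = −0.75 ln(1 − 0.358921) = −0.75 ln(0.641079)
  = −0.75 × (-0.444603) = 0.333452 substitutions/site.

0.333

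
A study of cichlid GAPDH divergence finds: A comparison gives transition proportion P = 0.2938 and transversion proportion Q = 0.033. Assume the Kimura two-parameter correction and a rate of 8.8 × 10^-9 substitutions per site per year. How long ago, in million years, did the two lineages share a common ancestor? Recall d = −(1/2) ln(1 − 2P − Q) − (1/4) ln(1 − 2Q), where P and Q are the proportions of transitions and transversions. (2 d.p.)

28.50

Under the Kimura two-parameter model, d = −½ ln(1 − 2P − Q) − ¼ ln(1 − 2Q).
1 − 2P − Q = 0.3794, giving −½ ln(0.3794) = 0.484582.
1 − 2Q = 0.934, giving −¼ ln(0.934) = 0.017070.
d = 0.484582 + 0.017070 = 0.501652.
Under a molecular clock d = 2μt, so t = d/(2μ) = 0.501652 / (2 × 8.8 × 10^-9) = 28.50 million years.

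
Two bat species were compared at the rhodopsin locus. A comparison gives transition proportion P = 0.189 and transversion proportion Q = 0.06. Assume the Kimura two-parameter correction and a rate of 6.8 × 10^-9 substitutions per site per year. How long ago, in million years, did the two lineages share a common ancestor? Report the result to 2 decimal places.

23.54

Under the Kimura two-parameter model, d = −½ ln(1 − 2P − Q) − ¼ ln(1 − 2Q).
1 − 2P − Q = 0.562, giving −½ ln(0.562) = 0.288127.
1 − 2Q = 0.88, giving −¼ ln(0.88) = 0.031958.
d = 0.288127 + 0.031958 = 0.320085.
Under a molecular clock d = 2μt, so t = d/(2μ) = 0.320085 / (2 × 6.8 × 10^-9) = 23.54 million years.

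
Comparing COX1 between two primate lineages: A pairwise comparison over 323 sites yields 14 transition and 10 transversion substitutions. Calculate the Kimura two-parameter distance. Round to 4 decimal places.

P = 14/323 ≈ 0.043344 and Q = 10/323 ≈ 0.03096.
Under the Kimura two-parameter model, d = −½ ln(1 − 2P − Q) − ¼ ln(1 − 2Q).
1 − 2P − Q = 0.882352, giving −½ ln(0.882352) = 0.062582.
1 − 2Q = 0.93808, giving −¼ ln(0.93808) = 0.015980.
d = 0.062582 + 0.015980 = 0.078562.

0.0786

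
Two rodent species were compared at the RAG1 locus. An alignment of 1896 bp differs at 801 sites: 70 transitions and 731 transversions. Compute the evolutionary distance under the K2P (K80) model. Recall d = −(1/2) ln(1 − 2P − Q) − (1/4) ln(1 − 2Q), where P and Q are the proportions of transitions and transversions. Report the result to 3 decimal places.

0.676

P = 70/1896 ≈ 0.03692 and Q = 731/1896 ≈ 0.385549.
Under the Kimura two-parameter model, d = −½ ln(1 − 2P − Q) − ¼ ln(1 − 2Q).
1 − 2P − Q = 0.540611, giving −½ ln(0.540611) = 0.307528.
1 − 2Q = 0.228902, giving −¼ ln(0.228902) = 0.368615.
d = 0.307528 + 0.368615 = 0.676143.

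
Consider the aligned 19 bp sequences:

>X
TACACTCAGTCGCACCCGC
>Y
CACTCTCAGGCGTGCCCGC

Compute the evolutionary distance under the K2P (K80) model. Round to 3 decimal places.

Of 19 sites, 3 differences are transitions and 2 are transversions, so P = 3/19 ≈ 0.157895 and Q = 2/19 ≈ 0.105263.
Under the Kimura two-parameter model, d = −½ ln(1 − 2P − Q) − ¼ ln(1 − 2Q).
1 − 2P − Q = 0.578947, giving −½ ln(0.578947) = 0.273272.
1 − 2Q = 0.789474, giving −¼ ln(0.789474) = 0.059097.
d = 0.273272 + 0.059097 = 0.332369.

0.332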